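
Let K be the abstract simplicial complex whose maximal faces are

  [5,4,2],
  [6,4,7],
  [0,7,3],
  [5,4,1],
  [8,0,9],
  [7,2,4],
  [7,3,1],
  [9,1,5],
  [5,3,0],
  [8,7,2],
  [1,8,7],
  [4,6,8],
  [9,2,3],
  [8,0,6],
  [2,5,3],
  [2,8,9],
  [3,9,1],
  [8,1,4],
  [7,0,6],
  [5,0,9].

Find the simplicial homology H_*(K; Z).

K has 10 vertices, 30 edges, 20 triangles.
rank ∂_0 = 0, rank ∂_1 = 9 ⇒ b_0 = 10 − 0 − 9 = 1; all invariant factors of ∂_1 are 1 so no torsion. So H_0 ≅ Z.
rank ∂_1 = 9, rank ∂_2 = 20 ⇒ b_1 = 30 − 9 − 20 = 1; ∂_2 has invariant factor(s) [2] giving torsion. So H_1 ≅ Z ⊕ Z/2.
rank ∂_2 = 20, rank ∂_3 = 0 ⇒ b_2 = 20 − 20 − 0 = 0. So H_2 ≅ 0.

H_0 ≅ Z,  H_1 ≅ Z ⊕ Z/2,  H_2 = 0.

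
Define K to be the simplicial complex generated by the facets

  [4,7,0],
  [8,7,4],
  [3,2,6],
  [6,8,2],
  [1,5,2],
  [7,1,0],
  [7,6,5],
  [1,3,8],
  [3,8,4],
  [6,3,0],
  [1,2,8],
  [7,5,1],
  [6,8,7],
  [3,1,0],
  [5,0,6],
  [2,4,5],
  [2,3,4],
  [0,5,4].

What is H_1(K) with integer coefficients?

H_1 = Z ⊕ Z/2.

Take the total order 0 < 1 < 2 < 3 < 4 < 5 < 6 < 7 < 8 on the vertex set. Then K (dimension 2) consists of the simplices:

  0-simplices (9): [0], [1], [2], [3], [4], [5], [6], [7], [8]
  1-simplices (27): (27 of them)
  2-simplices (18): [0,1,3], [0,1,7], [0,3,6], [0,4,5], [0,4,7], [0,5,6], [1,2,5], [1,2,8], [1,3,8], [1,5,7], [2,3,4], [2,3,6], [2,4,5], [2,6,8], [3,4,8], [4,7,8], [5,6,7], [6,7,8]

so the chain groups are C_0 ≅ Z^9, C_1 ≅ Z^27, C_2 ≅ Z^18.

∂_1: C_1 → C_0 maps an edge to its endpoints' difference, ∂[p,q] = q − p.
As a 9×27 matrix over Z this has rank 8, with invariant factors (1,1,1,1,1,1,1,1).

Boundary ∂_2: C_2 → C_1 maps a triangle to the signed sum of its edges. For instance
  ∂[0,1,3] = [1,3] − [0,3] + [0,1],
  ∂[0,3,6] = [3,6] − [0,6] + [0,3].
As a 27×18 matrix over Z this has rank 18, with invariant factors (1,1,1,1,1,1,1,1,1,1,1,1,1,1,1,1,1,2).

From H_k ≅ ker(∂_k) / im(∂_{k+1}) we obtain:

  H_1: rank ker ∂_1 − rank ∂_2 = (27 − 8) − 18 = 1, and ∂_2 has invariant factor 2 > 1, so H_1 ≅ Z ⊕ Z/2.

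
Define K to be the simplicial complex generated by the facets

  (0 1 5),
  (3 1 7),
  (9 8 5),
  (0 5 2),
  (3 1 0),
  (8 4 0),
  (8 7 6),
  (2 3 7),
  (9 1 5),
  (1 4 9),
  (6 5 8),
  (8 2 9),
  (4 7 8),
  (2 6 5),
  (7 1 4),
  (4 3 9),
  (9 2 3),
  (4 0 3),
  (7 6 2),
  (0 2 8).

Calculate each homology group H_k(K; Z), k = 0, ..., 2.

H_0 = Z,  H_1 = Z × Z/2,  H_2 = 0.

Fix the vertex order 0 < 1 < 2 < 3 < 4 < 5 < 6 < 7 < 8 < 9 and write every simplex with vertices in increasing order. Then dim K = 2 and the simplices of K are:

  0-simplices (10): [0], [1], [2], [3], [4], [5], [6], [7], [8], [9]
  1-simplices (30): (30 of them)
  2-simplices (20): (20 of them)

so the chain groups are C_0 ≅ Z^10, C_1 ≅ Z^30, C_2 ≅ Z^20.

∂_1: C_1 → C_0 sends each edge [p,q] (with p < q) to q − p.
This gives a 10×30 integer matrix of rank 9; reducing to Smith normal form yields diagonal entries (1,1,1,1,1,1,1,1,1).

∂_2: C_2 → C_1 sends each 2-simplex [p,q,r] to [q,r] − [p,r] + [p,q]. For instance
  ∂[0,4,8] = [4,8] − [0,8] + [0,4],
  ∂[2,6,7] = [6,7] − [2,7] + [2,6].
The resulting 30×20 matrix has rank 20, and its Smith normal form has invariant factors (1,1,1,1,1,1,1,1,1,1,1,1,1,1,1,1,1,1,1,2).

From H_k ≅ ker(∂_k) / im(∂_{k+1}) we obtain:

  H_0: rank C_0 − rank ∂_1 = 10 − 9 = 1, and the invariant factors of ∂_1 are all 1, so H_0 = Z.
  H_1: rank ker ∂_1 − rank ∂_2 = (30 − 9) − 20 = 1, and ∂_2 has invariant factor 2 > 1, so H_1 = Z × Z/2.
  H_2: rank ker ∂_2 − rank ∂_3 = (20 − 20) − 0 = 0, and there is no ∂_3, so H_2 = 0.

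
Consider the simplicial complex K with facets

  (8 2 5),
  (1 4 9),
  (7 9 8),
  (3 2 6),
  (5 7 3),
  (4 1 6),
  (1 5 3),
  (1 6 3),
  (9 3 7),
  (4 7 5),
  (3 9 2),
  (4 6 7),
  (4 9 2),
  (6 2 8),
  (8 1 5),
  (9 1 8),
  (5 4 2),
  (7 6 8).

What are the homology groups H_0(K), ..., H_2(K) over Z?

K has 9 vertices, 27 edges, 18 triangles.
rank ∂_0 = 0, rank ∂_1 = 8 ⇒ b_0 = 9 − 0 − 8 = 1; all invariant factors of ∂_1 are 1 so no torsion. So H_0 = Z.
rank ∂_1 = 8, rank ∂_2 = 17 ⇒ b_1 = 27 − 8 − 17 = 2; all invariant factors of ∂_2 are 1 so no torsion. So H_1 = Z^2.
rank ∂_2 = 17, rank ∂_3 = 0 ⇒ b_2 = 18 − 17 − 0 = 1. So H_2 = Z.

H_0 = Z,  H_1 = Z^2,  H_2 = Z.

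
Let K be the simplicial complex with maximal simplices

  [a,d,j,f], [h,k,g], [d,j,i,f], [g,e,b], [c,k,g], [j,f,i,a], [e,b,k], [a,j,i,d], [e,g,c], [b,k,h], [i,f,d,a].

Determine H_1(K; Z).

K has 11 vertices, 22 edges, 16 triangles, 5 3-simplices.
rank ∂_1 = 9, rank ∂_2 = 12 ⇒ b_1 = 22 − 9 − 12 = 1; all invariant factors of ∂_2 are 1 so no torsion. So H_1 = Z.

H_1 = Z.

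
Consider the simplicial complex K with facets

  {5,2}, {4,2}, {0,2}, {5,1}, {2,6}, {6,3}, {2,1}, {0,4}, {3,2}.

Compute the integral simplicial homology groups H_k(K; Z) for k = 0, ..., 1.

H_0 ≅ Z,  H_1 ≅ Z^3.

K has 7 vertices, 9 edges.
rank ∂_0 = 0, rank ∂_1 = 6 ⇒ b_0 = 7 − 0 − 6 = 1; all invariant factors of ∂_1 are 1 so no torsion. So H_0 = Z.
rank ∂_1 = 6, rank ∂_2 = 0 ⇒ b_1 = 9 − 6 − 0 = 3. So H_1 = Z^3.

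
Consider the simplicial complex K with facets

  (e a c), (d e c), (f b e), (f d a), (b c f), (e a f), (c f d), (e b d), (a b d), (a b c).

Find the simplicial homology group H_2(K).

H_2 = 0.

Order the vertices as a < b < c < d < e < f. Listing each simplex with vertices in this order, K has dimension 2 with simplices:

  0-simplices (6): a, b, c, d, e, f
  1-simplices (15): ab, ac, ad, ae, af, bc, bd, be, bf, cd, ce, cf, de, df, ef
  2-simplices (10): abc, abd, ace, adf, aef, bcf, bde, bef, cde, cdf

Hence C_0 ≅ Z^6, C_1 ≅ Z^15, C_2 ≅ Z^10.

Boundary ∂_1: C_1 → C_0 sends each edge [p,q] (with p < q) to q − p.
As a 6×15 matrix over Z this has rank 5, with invariant factors (1,1,1,1,1).

Boundary ∂_2: C_2 → C_1 sends each 2-simplex [p,q,r] to [q,r] − [p,r] + [p,q]. For instance
  ∂aef = ef − af + ae,
  ∂abc = bc − ac + ab.
The resulting 15×10 matrix has rank 10, and its Smith normal form has invariant factors (1,1,1,1,1,1,1,1,1,2).

Now H_k = ker ∂_k / im ∂_{k+1}, so:

  H_2: rank ker ∂_2 − rank ∂_3 = (10 − 10) − 0 = 0, and there is no ∂_3, so H_2 ≅ 0.

(K is a triangulation of the real projective plane RP^2.)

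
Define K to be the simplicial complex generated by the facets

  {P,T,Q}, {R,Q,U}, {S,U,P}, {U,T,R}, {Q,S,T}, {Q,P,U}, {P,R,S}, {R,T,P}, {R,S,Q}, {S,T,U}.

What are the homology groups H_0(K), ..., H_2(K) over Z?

H_0 = Z,  H_1 = Z/2Z,  H_2 = 0.

We work with the vertex ordering P < Q < R < S < T < U. The simplices of K, each written with vertices in increasing order, are:

  0-simplices (6): P, Q, R, S, T, U
  1-simplices (15): PQ, PR, PS, PT, PU, QR, QS, QT, QU, RS, RT, RU, ST, SU, TU
  2-simplices (10): PQT, PQU, PRS, PRT, PSU, QRS, QRU, QST, RTU, STU

Hence C_0 ≅ Z^6, C_1 ≅ Z^15, C_2 ≅ Z^10.

∂_1: C_1 → C_0 sends each edge [p,q] (with p < q) to q − p. For instance
  ∂RU = U − R.
This gives a 6×15 integer matrix of rank 5; reducing to Smith normal form yields diagonal entries (1,1,1,1,1).

The boundary map ∂_2: C_2 → C_1 maps a triangle to the signed sum of its edges. For instance
  ∂STU = TU − SU + ST,
  ∂QRU = RU − QU + QR.
The resulting 15×10 matrix has rank 10, and its Smith normal form has invariant factors (1,1,1,1,1,1,1,1,1,2).

Computing H_k = (kernel of ∂_k) / (image of ∂_{k+1}):

  H_0: rank C_0 − rank ∂_1 = 6 − 5 = 1, and the invariant factors of ∂_1 are all 1, so H_0 ≅ Z.
  H_1: rank ker ∂_1 − rank ∂_2 = (15 − 5) − 10 = 0, and ∂_2 has invariant factor 2 > 1, so H_1 ≅ Z/2Z.
  H_2: rank ker ∂_2 − rank ∂_3 = (10 − 10) − 0 = 0, and there is no ∂_3, so H_2 ≅ 0.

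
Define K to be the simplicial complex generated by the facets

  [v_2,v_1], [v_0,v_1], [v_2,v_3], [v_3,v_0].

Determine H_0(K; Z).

Order the vertices as v_0 < v_1 < v_2 < v_3. Listing each simplex with vertices in this order, K has dimension 1 with simplices:

  0-simplices (4): [v_0], [v_1], [v_2], [v_3]
  1-simplices (4): [v_0,v_1], [v_0,v_3], [v_1,v_2], [v_2,v_3]

Hence C_0 ≅ Z^4, C_1 ≅ Z^4.

The boundary map ∂_1: C_1 → C_0 sends each edge [p,q] (with p < q) to q − p.
The resulting 4×4 matrix has rank 3, and its Smith normal form has invariant factors (1,1,1).

Now H_k = ker ∂_k / im ∂_{k+1}, so:

  H_0: rank C_0 − rank ∂_1 = 4 − 3 = 1, and the invariant factors of ∂_1 are all 1, so H_0 = Z.

(K is a triangulation of the circle S^1.)

H_0 = Z.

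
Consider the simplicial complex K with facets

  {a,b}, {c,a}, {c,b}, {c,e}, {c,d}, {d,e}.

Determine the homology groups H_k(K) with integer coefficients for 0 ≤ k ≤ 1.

Take the total order a < b < c < d < e on the vertex set. Then K (dimension 1) consists of the simplices:

  0-simplices (5): a, b, c, d, e
  1-simplices (6): ab, ac, bc, cd, ce, de

giving chain groups C_0 ≅ Z^5, C_1 ≅ Z^6.

The boundary map ∂_1: C_1 → C_0 maps an edge to its endpoints' difference, ∂[p,q] = q − p. For instance
  ∂de = e − d.
As a 5×6 matrix over Z this has rank 4, with invariant factors (1,1,1,1).

From H_k ≅ ker(∂_k) / im(∂_{k+1}) we obtain:

  H_0: rank C_0 − rank ∂_1 = 5 − 4 = 1, and the invariant factors of ∂_1 are all 1, so H_0 ≅ Z.
  H_1: rank ker ∂_1 − rank ∂_2 = (6 − 4) − 0 = 2, and there is no ∂_2, so H_1 ≅ Z^2.

H_0 ≅ Z,  H_1 ≅ Z^2.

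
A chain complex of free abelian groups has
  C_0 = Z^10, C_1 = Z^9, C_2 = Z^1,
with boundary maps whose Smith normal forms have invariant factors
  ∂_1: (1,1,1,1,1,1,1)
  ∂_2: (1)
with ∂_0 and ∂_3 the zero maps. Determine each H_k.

H_0: b_0 = 10 − 0 − 7 = 3; torsion from ∂_1 factors > 1: none. So H_0 ≅ Z^3.
H_1: b_1 = 9 − 7 − 1 = 1; torsion from ∂_2 factors > 1: none. So H_1 ≅ Z.
H_2: b_2 = 1 − 1 − 0 = 0; torsion from ∂_3 factors > 1: none. So H_2 ≅ 0.

H_0 ≅ Z^3,  H_1 ≅ Z,  H_2 = 0.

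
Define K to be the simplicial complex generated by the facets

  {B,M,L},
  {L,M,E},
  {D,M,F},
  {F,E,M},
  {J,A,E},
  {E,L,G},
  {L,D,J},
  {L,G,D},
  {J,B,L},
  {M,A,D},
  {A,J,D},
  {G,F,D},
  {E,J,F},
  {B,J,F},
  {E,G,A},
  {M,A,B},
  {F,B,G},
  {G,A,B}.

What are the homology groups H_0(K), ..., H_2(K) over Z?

Fix the vertex order A < B < D < E < F < G < J < L < M and write every simplex with vertices in increasing order. Then dim K = 2 and the simplices of K are:

  0-simplices (9): A, B, D, E, F, G, J, L, M
  1-simplices (27): AB, AD, AE, AG, AJ, AM, BF, BG, BJ, BL, BM, DF, DG, DJ, DL, DM, EF, EG, EJ, EL, EM, FG, FJ, FM, GL, JL, LM
  2-simplices (18): ABG, ABM, ADJ, ADM, AEG, AEJ, BFG, BFJ, BJL, BLM, DFG, DFM, DGL, DJL, EFJ, EFM, EGL, ELM

Hence C_0 ≅ Z^9, C_1 ≅ Z^27, C_2 ≅ Z^18.

Boundary ∂_1: C_1 → C_0 is given by ∂[p,q] = [q] − [p].
The resulting 9×27 matrix has rank 8, and its Smith normal form has invariant factors (1,1,1,1,1,1,1,1).

Boundary ∂_2: C_2 → C_1 acts by ∂[p,q,r] = [q,r] − [p,r] + [p,q]. For instance
  ∂AEJ = EJ − AJ + AE,
  ∂EFJ = FJ − EJ + EF.
The resulting 27×18 matrix has rank 17, and its Smith normal form has invariant factors (1,1,1,1,1,1,1,1,1,1,1,1,1,1,1,1,1).

Reading off H_k = ker ∂_k / im ∂_{k+1}:

  H_0: rank C_0 − rank ∂_1 = 9 − 8 = 1, and the invariant factors of ∂_1 are all 1, so H_0 = Z.
  H_1: rank ker ∂_1 − rank ∂_2 = (27 − 8) − 17 = 2, and the invariant factors of ∂_2 are all 1, so H_1 = Z^2.
  H_2: rank ker ∂_2 − rank ∂_3 = (18 − 17) − 0 = 1, and there is no ∂_3, so H_2 = Z.

(K is a triangulation of the torus T^2.)

H_0 = Z,  H_1 = Z^2,  H_2 = Z.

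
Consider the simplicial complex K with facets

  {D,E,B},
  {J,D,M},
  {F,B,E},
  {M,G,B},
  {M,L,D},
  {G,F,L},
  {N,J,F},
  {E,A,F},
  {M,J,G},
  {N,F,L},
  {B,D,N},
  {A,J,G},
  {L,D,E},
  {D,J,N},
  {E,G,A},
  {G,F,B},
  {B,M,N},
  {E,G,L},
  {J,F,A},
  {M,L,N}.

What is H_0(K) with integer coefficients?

H_0 = Z.

Fix the vertex order A < B < D < E < F < G < J < L < M < N and write every simplex with vertices in increasing order. Then dim K = 2 and the simplices of K are:

  0-simplices (10): A, B, D, E, F, G, J, L, M, N
  1-simplices (30): AE, AF, AG, AJ, BD, BE, BF, BG, BM, BN, DE, DJ, DL, DM, DN, EF, EG, EL, FG, FJ, FL, FN, GJ, GL, GM, JM, JN, LM, LN, MN
  2-simplices (20): AEF, AEG, AFJ, AGJ, BDE, BDN, BEF, BFG, BGM, BMN, DEL, DJM, DJN, DLM, EGL, FGL, FJN, FLN, GJM, LMN

giving chain groups C_0 ≅ Z^10, C_1 ≅ Z^30, C_2 ≅ Z^20.

The boundary map ∂_1: C_1 → C_0 maps an edge to its endpoints' difference, ∂[p,q] = q − p. For instance
  ∂BD = D − B.
This gives a 10×30 integer matrix of rank 9; reducing to Smith normal form yields diagonal entries (1,1,1,1,1,1,1,1,1).

∂_2: C_2 → C_1 maps a triangle to the signed sum of its edges. For instance
  ∂DLM = LM − DM + DL,
  ∂FJN = JN − FN + FJ.
As a 30×20 matrix over Z this has rank 20, with invariant factors (1,1,1,1,1,1,1,1,1,1,1,1,1,1,1,1,1,1,1,2).

Now H_k = ker ∂_k / im ∂_{k+1}, so:

  H_0: rank C_0 − rank ∂_1 = 10 − 9 = 1, and the invariant factors of ∂_1 are all 1, so H_0 = Z.

(K is a triangulation of the Klein bottle.)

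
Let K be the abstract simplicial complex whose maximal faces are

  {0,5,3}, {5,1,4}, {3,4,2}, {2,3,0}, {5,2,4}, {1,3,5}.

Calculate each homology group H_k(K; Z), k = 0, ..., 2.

H_0 ≅ Z,  H_1 ≅ Z,  H_2 = 0.

K has 6 vertices, 12 edges, 6 triangles.
rank ∂_0 = 0, rank ∂_1 = 5 ⇒ b_0 = 6 − 0 − 5 = 1; all invariant factors of ∂_1 are 1 so no torsion. So H_0 ≅ Z.
rank ∂_1 = 5, rank ∂_2 = 6 ⇒ b_1 = 12 − 5 − 6 = 1; all invariant factors of ∂_2 are 1 so no torsion. So H_1 ≅ Z.
rank ∂_2 = 6, rank ∂_3 = 0 ⇒ b_2 = 6 − 6 − 0 = 0. So H_2 ≅ 0.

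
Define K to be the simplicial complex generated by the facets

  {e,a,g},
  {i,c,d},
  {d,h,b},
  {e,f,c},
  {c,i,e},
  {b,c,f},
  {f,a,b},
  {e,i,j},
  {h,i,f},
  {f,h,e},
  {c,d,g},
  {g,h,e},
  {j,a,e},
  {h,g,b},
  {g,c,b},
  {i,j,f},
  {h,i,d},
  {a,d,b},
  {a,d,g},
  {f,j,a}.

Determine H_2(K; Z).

H_2 ≅ 0.

K has 10 vertices, 30 edges, 20 triangles.
rank ∂_2 = 20, rank ∂_3 = 0 ⇒ b_2 = 20 − 20 − 0 = 0. So H_2 = 0.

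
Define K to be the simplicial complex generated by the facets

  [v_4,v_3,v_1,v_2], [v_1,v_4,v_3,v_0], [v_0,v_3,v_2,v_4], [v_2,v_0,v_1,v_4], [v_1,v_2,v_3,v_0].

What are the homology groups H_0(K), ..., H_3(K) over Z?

H_0 = Z,  H_1 = 0,  H_2 = 0,  H_3 = Z.

Take the total order v_0 < v_1 < v_2 < v_3 < v_4 on the vertex set. Then K (dimension 3) consists of the simplices:

  0-simplices (5): [v_0], [v_1], [v_2], [v_3], [v_4]
  1-simplices (10): [v_0,v_1], [v_0,v_2], [v_0,v_3], [v_0,v_4], [v_1,v_2], [v_1,v_3], [v_1,v_4], [v_2,v_3], [v_2,v_4], [v_3,v_4]
  2-simplices (10): [v_0,v_1,v_2], [v_0,v_1,v_3], [v_0,v_1,v_4], [v_0,v_2,v_3], [v_0,v_2,v_4], [v_0,v_3,v_4], [v_1,v_2,v_3], [v_1,v_2,v_4], [v_1,v_3,v_4], [v_2,v_3,v_4]
  3-simplices (5): [v_0,v_1,v_2,v_3], [v_0,v_1,v_2,v_4], [v_0,v_1,v_3,v_4], [v_0,v_2,v_3,v_4], [v_1,v_2,v_3,v_4]

Hence C_0 ≅ Z^5, C_1 ≅ Z^10, C_2 ≅ Z^10, C_3 ≅ Z^5.

The boundary map ∂_1: C_1 → C_0 maps an edge to its endpoints' difference, ∂[p,q] = q − p. For instance
  ∂[v_1,v_4] = [v_4] − [v_1].
The resulting 5×10 matrix has rank 4, and its Smith normal form has invariant factors (1,1,1,1).

Boundary ∂_2: C_2 → C_1 maps a triangle to the signed sum of its edges. For instance
  ∂[v_0,v_1,v_2] = [v_1,v_2] − [v_0,v_2] + [v_0,v_1],
  ∂[v_0,v_1,v_3] = [v_1,v_3] − [v_0,v_3] + [v_0,v_1].
As a 10×10 matrix over Z this has rank 6, with invariant factors (1,1,1,1,1,1).

Boundary ∂_3: C_3 → C_2 sends each 3-simplex σ to the alternating sum Σ_i (−1)^i (σ with its i-th vertex removed). For instance
  ∂[v_0,v_2,v_3,v_4] = [v_2,v_3,v_4] − [v_0,v_3,v_4] + [v_0,v_2,v_4] − [v_0,v_2,v_3],
  ∂[v_0,v_1,v_2,v_4] = [v_1,v_2,v_4] − [v_0,v_2,v_4] + [v_0,v_1,v_4] − [v_0,v_1,v_2].
As a 10×5 matrix over Z this has rank 4, with invariant factors (1,1,1,1).

Reading off H_k = ker ∂_k / im ∂_{k+1}:

  H_0: rank C_0 − rank ∂_1 = 5 − 4 = 1, and the invariant factors of ∂_1 are all 1, so H_0 = Z.
  H_1: rank ker ∂_1 − rank ∂_2 = (10 − 4) − 6 = 0, and the invariant factors of ∂_2 are all 1, so H_1 = 0.
  H_2: rank ker ∂_2 − rank ∂_3 = (10 − 6) − 4 = 0, and the invariant factors of ∂_3 are all 1, so H_2 = 0.
  H_3: rank ker ∂_3 − rank ∂_4 = (5 − 4) − 0 = 1, and there is no ∂_4, so H_3 = Z.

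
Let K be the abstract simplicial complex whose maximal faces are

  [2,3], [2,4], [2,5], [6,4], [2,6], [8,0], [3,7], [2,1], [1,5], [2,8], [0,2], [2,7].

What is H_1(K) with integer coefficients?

H_1 ≅ Z^4.

Fix the vertex order 0 < 1 < 2 < 3 < 4 < 5 < 6 < 7 < 8 and write every simplex with vertices in increasing order. Then dim K = 1 and the simplices of K are:

  0-simplices (9): [0], [1], [2], [3], [4], [5], [6], [7], [8]
  1-simplices (12): [0,2], [0,8], [1,2], [1,5], [2,3], [2,4], [2,5], [2,6], [2,7], [2,8], [3,7], [4,6]

giving chain groups C_0 ≅ Z^9, C_1 ≅ Z^12.

Boundary ∂_1: C_1 → C_0 is given by ∂[p,q] = [q] − [p]. For instance
  ∂[1,5] = [5] − [1].
The 9×12 boundary matrix has rank 8 and Smith normal form diag(1,1,1,1,1,1,1,1).

Now H_k = ker ∂_k / im ∂_{k+1}, so:

  H_1: rank ker ∂_1 − rank ∂_2 = (12 − 8) − 0 = 4, and there is no ∂_2, so H_1 ≅ Z^4.

(K is a triangulation of a wedge of 4 circles.)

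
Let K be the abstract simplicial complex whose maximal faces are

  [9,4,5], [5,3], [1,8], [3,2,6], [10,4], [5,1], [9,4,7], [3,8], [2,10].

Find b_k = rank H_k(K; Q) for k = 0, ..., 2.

b_0 = 1, b_1 = 2, b_2 = 0.

Take the total order 1 < 2 < 3 < 4 < 5 < 6 < 7 < 8 < 9 < 10 on the vertex set. Then K (dimension 2) consists of the simplices:

  0-simplices (10): [1], [2], [3], [4], [5], [6], [7], [8], [9], [10]
  1-simplices (14): [1,5], [1,8], [2,3], [2,6], [2,10], [3,5], [3,6], [3,8], [4,5], [4,7], [4,9], [4,10], [5,9], [7,9]
  2-simplices (3): [2,3,6], [4,5,9], [4,7,9]

giving chain groups C_0 ≅ Z^10, C_1 ≅ Z^14, C_2 ≅ Z^3.

The boundary map ∂_1: C_1 → C_0 is given by ∂[p,q] = [q] − [p]. For instance
  ∂[4,9] = [9] − [4].
The resulting 10×14 matrix has rank 9, and its Smith normal form has invariant factors (1,1,1,1,1,1,1,1,1).

The boundary map ∂_2: C_2 → C_1 maps a triangle to the signed sum of its edges. For instance
  ∂[4,7,9] = [7,9] − [4,9] + [4,7],
  ∂[2,3,6] = [3,6] − [2,6] + [2,3].
The 14×3 boundary matrix has rank 3 and Smith normal form diag(1,1,1).

Now H_k = ker ∂_k / im ∂_{k+1}, so:

  H_0: rank C_0 − rank ∂_1 = 10 − 9 = 1, and the invariant factors of ∂_1 are all 1, so H_0 ≅ Z.
  H_1: rank ker ∂_1 − rank ∂_2 = (14 − 9) − 3 = 2, and the invariant factors of ∂_2 are all 1, so H_1 ≅ Z^2.
  H_2: rank ker ∂_2 − rank ∂_3 = (3 − 3) − 0 = 0, and there is no ∂_3, so H_2 ≅ 0.

As a check, the Euler characteristic is 10 − 14 + 3 = -1, which agrees with 1 − 2 + 0 = -1.

Hence the Betti numbers are b_0 = 1, b_1 = 2, b_2 = 0.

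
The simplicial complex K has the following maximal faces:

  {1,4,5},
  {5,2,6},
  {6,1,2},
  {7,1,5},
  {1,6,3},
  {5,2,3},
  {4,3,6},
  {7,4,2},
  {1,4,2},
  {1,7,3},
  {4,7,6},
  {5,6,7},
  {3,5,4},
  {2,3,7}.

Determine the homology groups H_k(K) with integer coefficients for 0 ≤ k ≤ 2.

We work with the vertex ordering 1 < 2 < 3 < 4 < 5 < 6 < 7. The simplices of K, each written with vertices in increasing order, are:

  0-simplices (7): [1], [2], [3], [4], [5], [6], [7]
  1-simplices (21): [1,2], [1,3], [1,4], [1,5], [1,6], [1,7], [2,3], [2,4], [2,5], [2,6], [2,7], [3,4], [3,5], [3,6], [3,7], [4,5], [4,6], [4,7], [5,6], [5,7], [6,7]
  2-simplices (14): [1,2,4], [1,2,6], [1,3,6], [1,3,7], [1,4,5], [1,5,7], [2,3,5], [2,3,7], [2,4,7], [2,5,6], [3,4,5], [3,4,6], [4,6,7], [5,6,7]

giving chain groups C_0 ≅ Z^7, C_1 ≅ Z^21, C_2 ≅ Z^14.

∂_1: C_1 → C_0 sends each edge [p,q] (with p < q) to q − p. For instance
  ∂[1,6] = [6] − [1].
The resulting 7×21 matrix has rank 6, and its Smith normal form has invariant factors (1,1,1,1,1,1).

∂_2: C_2 → C_1 sends each 2-simplex [p,q,r] to [q,r] − [p,r] + [p,q]. For instance
  ∂[3,4,5] = [4,5] − [3,5] + [3,4],
  ∂[1,3,7] = [3,7] − [1,7] + [1,3].
As a 21×14 matrix over Z this has rank 13, with invariant factors (1,1,1,1,1,1,1,1,1,1,1,1,1).

Computing H_k = (kernel of ∂_k) / (image of ∂_{k+1}):

  H_0: rank C_0 − rank ∂_1 = 7 − 6 = 1, and the invariant factors of ∂_1 are all 1, so H_0 = Z.
  H_1: rank ker ∂_1 − rank ∂_2 = (21 − 6) − 13 = 2, and the invariant factors of ∂_2 are all 1, so H_1 = Z^2.
  H_2: rank ker ∂_2 − rank ∂_3 = (14 − 13) − 0 = 1, and there is no ∂_3, so H_2 = Z.

As a check, the Euler characteristic is 7 − 21 + 14 = 0, which agrees with 1 − 2 + 1 = 0.

H_0 = Z,  H_1 = Z^2,  H_2 = Z.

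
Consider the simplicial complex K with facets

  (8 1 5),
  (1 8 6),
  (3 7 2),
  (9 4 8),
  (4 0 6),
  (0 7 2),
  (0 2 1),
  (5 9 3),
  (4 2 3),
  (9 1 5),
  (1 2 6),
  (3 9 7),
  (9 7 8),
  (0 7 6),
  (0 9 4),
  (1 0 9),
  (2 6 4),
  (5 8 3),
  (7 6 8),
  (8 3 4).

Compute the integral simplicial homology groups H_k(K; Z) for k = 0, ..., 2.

K has 10 vertices, 30 edges, 20 triangles.
rank ∂_0 = 0, rank ∂_1 = 9 ⇒ b_0 = 10 − 0 − 9 = 1; all invariant factors of ∂_1 are 1 so no torsion. So H_0 = Z.
rank ∂_1 = 9, rank ∂_2 = 20 ⇒ b_1 = 30 − 9 − 20 = 1; ∂_2 has invariant factor(s) [2] giving torsion. So H_1 = Z ⊕ Z/2.
rank ∂_2 = 20, rank ∂_3 = 0 ⇒ b_2 = 20 − 20 − 0 = 0. So H_2 = 0.

H_0 ≅ Z,  H_1 ≅ Z ⊕ Z/2,  H_2 = 0.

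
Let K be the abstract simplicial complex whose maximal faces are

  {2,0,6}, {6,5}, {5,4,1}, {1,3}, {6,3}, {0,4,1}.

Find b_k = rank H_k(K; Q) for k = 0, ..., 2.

b_0 = 1, b_1 = 2, b_2 = 0.

Fix the vertex order 0 < 1 < 2 < 3 < 4 < 5 < 6 and write every simplex with vertices in increasing order. Then dim K = 2 and the simplices of K are:

  0-simplices (7): [0], [1], [2], [3], [4], [5], [6]
  1-simplices (11): [0,1], [0,2], [0,4], [0,6], [1,3], [1,4], [1,5], [2,6], [3,6], [4,5], [5,6]
  2-simplices (3): [0,1,4], [0,2,6], [1,4,5]

giving chain groups C_0 ≅ Z^7, C_1 ≅ Z^11, C_2 ≅ Z^3.

The boundary map ∂_1: C_1 → C_0 sends each edge [p,q] (with p < q) to q − p. For instance
  ∂[3,6] = [6] − [3].
This gives a 7×11 integer matrix of rank 6; reducing to Smith normal form yields diagonal entries (1,1,1,1,1,1).

Boundary ∂_2: C_2 → C_1 sends each 2-simplex [p,q,r] to [q,r] − [p,r] + [p,q]. For instance
  ∂[0,1,4] = [1,4] − [0,4] + [0,1],
  ∂[1,4,5] = [4,5] − [1,5] + [1,4].
The 11×3 boundary matrix has rank 3 and Smith normal form diag(1,1,1).

Computing H_k = (kernel of ∂_k) / (image of ∂_{k+1}):

  H_0: rank C_0 − rank ∂_1 = 7 − 6 = 1, and the invariant factors of ∂_1 are all 1, so H_0 ≅ Z.
  H_1: rank ker ∂_1 − rank ∂_2 = (11 − 6) − 3 = 2, and the invariant factors of ∂_2 are all 1, so H_1 ≅ Z^2.
  H_2: rank ker ∂_2 − rank ∂_3 = (3 − 3) − 0 = 0, and there is no ∂_3, so H_2 ≅ 0.

As a check, the Euler characteristic is 7 − 11 + 3 = -1, which agrees with 1 − 2 + 0 = -1.

Hence the Betti numbers are b_0 = 1, b_1 = 2, b_2 = 0.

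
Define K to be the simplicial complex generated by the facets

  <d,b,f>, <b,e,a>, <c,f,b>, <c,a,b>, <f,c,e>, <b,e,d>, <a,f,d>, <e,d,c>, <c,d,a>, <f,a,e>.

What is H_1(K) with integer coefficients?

We work with the vertex ordering a < b < c < d < e < f. The simplices of K, each written with vertices in increasing order, are:

  0-simplices (6): a, b, c, d, e, f
  1-simplices (15): ab, ac, ad, ae, af, bc, bd, be, bf, cd, ce, cf, de, df, ef
  2-simplices (10): abc, abe, acd, adf, aef, bcf, bde, bdf, cde, cef

so the chain groups are C_0 ≅ Z^6, C_1 ≅ Z^15, C_2 ≅ Z^10.

The boundary map ∂_1: C_1 → C_0 sends each edge [p,q] (with p < q) to q − p. For instance
  ∂ad = d − a.
This gives a 6×15 integer matrix of rank 5; reducing to Smith normal form yields diagonal entries (1,1,1,1,1).

∂_2: C_2 → C_1 acts by ∂[p,q,r] = [q,r] − [p,r] + [p,q]. For instance
  ∂aef = ef − af + ae,
  ∂bcf = cf − bf + bc.
As a 15×10 matrix over Z this has rank 10, with invariant factors (1,1,1,1,1,1,1,1,1,2).

Now H_k = ker ∂_k / im ∂_{k+1}, so:

  H_1: rank ker ∂_1 − rank ∂_2 = (15 − 5) − 10 = 0, and ∂_2 has invariant factor 2 > 1, so H_1 ≅ Z_2.

(K is a triangulation of the real projective plane RP^2.)

H_1 ≅ Z_2.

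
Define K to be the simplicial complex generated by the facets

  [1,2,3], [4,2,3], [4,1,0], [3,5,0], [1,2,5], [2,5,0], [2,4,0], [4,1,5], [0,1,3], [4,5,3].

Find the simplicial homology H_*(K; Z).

H_0 ≅ Z,  H_1 ≅ Z/2Z,  H_2 = 0.

Order the vertices as 0 < 1 < 2 < 3 < 4 < 5. Listing each simplex with vertices in this order, K has dimension 2 with simplices:

  0-simplices (6): [0], [1], [2], [3], [4], [5]
  1-simplices (15): [0,1], [0,2], [0,3], [0,4], [0,5], [1,2], [1,3], [1,4], [1,5], [2,3], [2,4], [2,5], [3,4], [3,5], [4,5]
  2-simplices (10): [0,1,3], [0,1,4], [0,2,4], [0,2,5], [0,3,5], [1,2,3], [1,2,5], [1,4,5], [2,3,4], [3,4,5]

giving chain groups C_0 ≅ Z^6, C_1 ≅ Z^15, C_2 ≅ Z^10.

∂_1: C_1 → C_0 sends each edge [p,q] (with p < q) to q − p.
The 6×15 boundary matrix has rank 5 and Smith normal form diag(1,1,1,1,1).

Boundary ∂_2: C_2 → C_1 sends each 2-simplex [p,q,r] to [q,r] − [p,r] + [p,q]. For instance
  ∂[0,1,3] = [1,3] − [0,3] + [0,1],
  ∂[2,3,4] = [3,4] − [2,4] + [2,3].
This gives a 15×10 integer matrix of rank 10; reducing to Smith normal form yields diagonal entries (1,1,1,1,1,1,1,1,1,2).

From H_k ≅ ker(∂_k) / im(∂_{k+1}) we obtain:

  H_0: rank C_0 − rank ∂_1 = 6 − 5 = 1, and the invariant factors of ∂_1 are all 1, so H_0 ≅ Z.
  H_1: rank ker ∂_1 − rank ∂_2 = (15 − 5) − 10 = 0, and ∂_2 has invariant factor 2 > 1, so H_1 ≅ Z/2Z.
  H_2: rank ker ∂_2 − rank ∂_3 = (10 − 10) − 0 = 0, and there is no ∂_3, so H_2 ≅ 0.

(K is a triangulation of the real projective plane RP^2.)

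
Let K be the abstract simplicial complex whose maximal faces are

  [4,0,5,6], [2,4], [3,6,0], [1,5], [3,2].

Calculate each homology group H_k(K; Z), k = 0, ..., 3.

H_0 = Z,  H_1 = Z,  H_2 = 0,  H_3 = 0.

K has 7 vertices, 11 edges, 5 triangles, 1 3-simplex.
rank ∂_0 = 0, rank ∂_1 = 6 ⇒ b_0 = 7 − 0 − 6 = 1; all invariant factors of ∂_1 are 1 so no torsion. So H_0 ≅ Z.
rank ∂_1 = 6, rank ∂_2 = 4 ⇒ b_1 = 11 − 6 − 4 = 1; all invariant factors of ∂_2 are 1 so no torsion. So H_1 ≅ Z.
rank ∂_2 = 4, rank ∂_3 = 1 ⇒ b_2 = 5 − 4 − 1 = 0; all invariant factors of ∂_3 are 1 so no torsion. So H_2 ≅ 0.
rank ∂_3 = 1, rank ∂_4 = 0 ⇒ b_3 = 1 − 1 − 0 = 0. So H_3 ≅ 0.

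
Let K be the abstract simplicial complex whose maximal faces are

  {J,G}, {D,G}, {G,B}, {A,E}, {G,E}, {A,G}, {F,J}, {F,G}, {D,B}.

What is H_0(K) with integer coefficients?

H_0 = Z.

We work with the vertex ordering A < B < D < E < F < G < J. The simplices of K, each written with vertices in increasing order, are:

  0-simplices (7): A, B, D, E, F, G, J
  1-simplices (9): AE, AG, BD, BG, DG, EG, FG, FJ, GJ

so the chain groups are C_0 ≅ Z^7, C_1 ≅ Z^9.

∂_1: C_1 → C_0 sends each edge [p,q] (with p < q) to q − p.
The 7×9 boundary matrix has rank 6 and Smith normal form diag(1,1,1,1,1,1).

From H_k ≅ ker(∂_k) / im(∂_{k+1}) we obtain:

  H_0: rank C_0 − rank ∂_1 = 7 − 6 = 1, and the invariant factors of ∂_1 are all 1, so H_0 = Z.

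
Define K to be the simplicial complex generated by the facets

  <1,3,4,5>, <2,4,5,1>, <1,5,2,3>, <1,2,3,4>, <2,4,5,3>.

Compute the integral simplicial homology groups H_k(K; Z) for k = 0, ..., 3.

H_0 = Z,  H_1 = 0,  H_2 = 0,  H_3 = Z.

Order the vertices as 1 < 2 < 3 < 4 < 5. Listing each simplex with vertices in this order, K has dimension 3 with simplices:

  0-simplices (5): [1], [2], [3], [4], [5]
  1-simplices (10): [1,2], [1,3], [1,4], [1,5], [2,3], [2,4], [2,5], [3,4], [3,5], [4,5]
  2-simplices (10): [1,2,3], [1,2,4], [1,2,5], [1,3,4], [1,3,5], [1,4,5], [2,3,4], [2,3,5], [2,4,5], [3,4,5]
  3-simplices (5): [1,2,3,4], [1,2,3,5], [1,2,4,5], [1,3,4,5], [2,3,4,5]

Hence C_0 ≅ Z^5, C_1 ≅ Z^10, C_2 ≅ Z^10, C_3 ≅ Z^5.

The boundary map ∂_1: C_1 → C_0 sends each edge [p,q] (with p < q) to q − p.
The resulting 5×10 matrix has rank 4, and its Smith normal form has invariant factors (1,1,1,1).

The boundary map ∂_2: C_2 → C_1 acts by ∂[p,q,r] = [q,r] − [p,r] + [p,q]. For instance
  ∂[2,3,5] = [3,5] − [2,5] + [2,3],
  ∂[2,4,5] = [4,5] − [2,5] + [2,4].
The resulting 10×10 matrix has rank 6, and its Smith normal form has invariant factors (1,1,1,1,1,1).

The boundary map ∂_3: C_3 → C_2 sends each 3-simplex σ to the alternating sum Σ_i (−1)^i (σ with its i-th vertex removed). For instance
  ∂[2,3,4,5] = [3,4,5] − [2,4,5] + [2,3,5] − [2,3,4],
  ∂[1,2,4,5] = [2,4,5] − [1,4,5] + [1,2,5] − [1,2,4].
The resulting 10×5 matrix has rank 4, and its Smith normal form has invariant factors (1,1,1,1).

Reading off H_k = ker ∂_k / im ∂_{k+1}:

  H_0: rank C_0 − rank ∂_1 = 5 − 4 = 1, and the invariant factors of ∂_1 are all 1, so H_0 = Z.
  H_1: rank ker ∂_1 − rank ∂_2 = (10 − 4) − 6 = 0, and the invariant factors of ∂_2 are all 1, so H_1 = 0.
  H_2: rank ker ∂_2 − rank ∂_3 = (10 − 6) − 4 = 0, and the invariant factors of ∂_3 are all 1, so H_2 = 0.
  H_3: rank ker ∂_3 − rank ∂_4 = (5 − 4) − 0 = 1, and there is no ∂_4, so H_3 = Z.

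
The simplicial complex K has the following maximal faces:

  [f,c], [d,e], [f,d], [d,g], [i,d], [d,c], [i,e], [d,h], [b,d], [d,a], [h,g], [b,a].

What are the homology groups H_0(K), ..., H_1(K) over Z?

Take the total order a < b < c < d < e < f < g < h < i on the vertex set. Then K (dimension 1) consists of the simplices:

  0-simplices (9): a, b, c, d, e, f, g, h, i
  1-simplices (12): ab, ad, bd, cd, cf, de, df, dg, dh, di, ei, gh

so the chain groups are C_0 ≅ Z^9, C_1 ≅ Z^12.

∂_1: C_1 → C_0 is given by ∂[p,q] = [q] − [p]. For instance
  ∂cd = d − c.
The resulting 9×12 matrix has rank 8, and its Smith normal form has invariant factors (1,1,1,1,1,1,1,1).

From H_k ≅ ker(∂_k) / im(∂_{k+1}) we obtain:

  H_0: rank C_0 − rank ∂_1 = 9 − 8 = 1, and the invariant factors of ∂_1 are all 1, so H_0 = Z.
  H_1: rank ker ∂_1 − rank ∂_2 = (12 − 8) − 0 = 4, and there is no ∂_2, so H_1 = Z^4.

H_0 = Z,  H_1 = Z^4.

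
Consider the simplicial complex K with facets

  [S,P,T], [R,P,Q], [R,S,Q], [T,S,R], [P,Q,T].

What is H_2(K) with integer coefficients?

Fix the vertex order P < Q < R < S < T and write every simplex with vertices in increasing order. Then dim K = 2 and the simplices of K are:

  0-simplices (5): P, Q, R, S, T
  1-simplices (10): PQ, PR, PS, PT, QR, QS, QT, RS, RT, ST
  2-simplices (5): PQR, PQT, PST, QRS, RST

Hence C_0 ≅ Z^5, C_1 ≅ Z^10, C_2 ≅ Z^5.

∂_1: C_1 → C_0 is given by ∂[p,q] = [q] − [p]. For instance
  ∂RS = S − R.
The 5×10 boundary matrix has rank 4 and Smith normal form diag(1,1,1,1).

Boundary ∂_2: C_2 → C_1 maps a triangle to the signed sum of its edges. For instance
  ∂PST = ST − PT + PS,
  ∂PQR = QR − PR + PQ.
The 10×5 boundary matrix has rank 5 and Smith normal form diag(1,1,1,1,1).

From H_k ≅ ker(∂_k) / im(∂_{k+1}) we obtain:

  H_2: rank ker ∂_2 − rank ∂_3 = (5 − 5) − 0 = 0, and there is no ∂_3, so H_2 ≅ 0.

(K is a triangulation of the Möbius band.)

H_2 = 0.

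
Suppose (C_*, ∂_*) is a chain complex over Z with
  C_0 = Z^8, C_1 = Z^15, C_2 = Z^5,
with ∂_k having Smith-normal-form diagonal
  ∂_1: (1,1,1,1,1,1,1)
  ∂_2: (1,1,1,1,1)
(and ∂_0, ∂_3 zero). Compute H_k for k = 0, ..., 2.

H_0: b_0 = 8 − 0 − 7 = 1; torsion from ∂_1 factors > 1: none. So H_0 ≅ Z.
H_1: b_1 = 15 − 7 − 5 = 3; torsion from ∂_2 factors > 1: none. So H_1 ≅ Z^3.
H_2: b_2 = 5 − 5 − 0 = 0; torsion from ∂_3 factors > 1: none. So H_2 ≅ 0.

H_0 ≅ Z,  H_1 ≅ Z^3,  H_2 = 0.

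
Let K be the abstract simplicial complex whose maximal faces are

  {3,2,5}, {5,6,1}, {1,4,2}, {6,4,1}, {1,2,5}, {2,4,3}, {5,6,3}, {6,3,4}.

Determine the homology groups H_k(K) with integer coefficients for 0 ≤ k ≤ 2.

K has 6 vertices, 12 edges, 8 triangles.
rank ∂_0 = 0, rank ∂_1 = 5 ⇒ b_0 = 6 − 0 − 5 = 1; all invariant factors of ∂_1 are 1 so no torsion. So H_0 ≅ Z.
rank ∂_1 = 5, rank ∂_2 = 7 ⇒ b_1 = 12 − 5 − 7 = 0; all invariant factors of ∂_2 are 1 so no torsion. So H_1 ≅ 0.
rank ∂_2 = 7, rank ∂_3 = 0 ⇒ b_2 = 8 − 7 − 0 = 1. So H_2 ≅ Z.

H_0 = Z,  H_1 = 0,  H_2 = Z.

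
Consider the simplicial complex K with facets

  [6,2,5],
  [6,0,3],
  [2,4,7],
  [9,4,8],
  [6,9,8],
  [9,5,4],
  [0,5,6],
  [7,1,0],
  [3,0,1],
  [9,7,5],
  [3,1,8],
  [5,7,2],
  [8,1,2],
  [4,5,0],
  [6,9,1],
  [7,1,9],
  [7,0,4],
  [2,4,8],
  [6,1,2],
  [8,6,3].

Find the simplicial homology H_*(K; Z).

Fix the vertex order 0 < 1 < 2 < 3 < 4 < 5 < 6 < 7 < 8 < 9 and write every simplex with vertices in increasing order. Then dim K = 2 and the simplices of K are:

  0-simplices (10): [0], [1], [2], [3], [4], [5], [6], [7], [8], [9]
  1-simplices (30): (30 of them)
  2-simplices (20): (20 of them)

Hence C_0 ≅ Z^10, C_1 ≅ Z^30, C_2 ≅ Z^20.

The boundary map ∂_1: C_1 → C_0 is given by ∂[p,q] = [q] − [p].
The resulting 10×30 matrix has rank 9, and its Smith normal form has invariant factors (1,1,1,1,1,1,1,1,1).

The boundary map ∂_2: C_2 → C_1 sends each 2-simplex [p,q,r] to [q,r] − [p,r] + [p,q]. For instance
  ∂[1,2,8] = [2,8] − [1,8] + [1,2],
  ∂[3,6,8] = [6,8] − [3,8] + [3,6].
As a 30×20 matrix over Z this has rank 20, with invariant factors (1,1,1,1,1,1,1,1,1,1,1,1,1,1,1,1,1,1,1,2).

Computing H_k = (kernel of ∂_k) / (image of ∂_{k+1}):

  H_0: rank C_0 − rank ∂_1 = 10 − 9 = 1, and the invariant factors of ∂_1 are all 1, so H_0 ≅ Z.
  H_1: rank ker ∂_1 − rank ∂_2 = (30 − 9) − 20 = 1, and ∂_2 has invariant factor 2 > 1, so H_1 ≅ Z ⊕ Z_2.
  H_2: rank ker ∂_2 − rank ∂_3 = (20 − 20) − 0 = 0, and there is no ∂_3, so H_2 ≅ 0.

As a check, the Euler characteristic is 10 − 30 + 20 = 0, which agrees with 1 − 1 + 0 = 0.

H_0 = Z,  H_1 = Z ⊕ Z_2,  H_2 = 0.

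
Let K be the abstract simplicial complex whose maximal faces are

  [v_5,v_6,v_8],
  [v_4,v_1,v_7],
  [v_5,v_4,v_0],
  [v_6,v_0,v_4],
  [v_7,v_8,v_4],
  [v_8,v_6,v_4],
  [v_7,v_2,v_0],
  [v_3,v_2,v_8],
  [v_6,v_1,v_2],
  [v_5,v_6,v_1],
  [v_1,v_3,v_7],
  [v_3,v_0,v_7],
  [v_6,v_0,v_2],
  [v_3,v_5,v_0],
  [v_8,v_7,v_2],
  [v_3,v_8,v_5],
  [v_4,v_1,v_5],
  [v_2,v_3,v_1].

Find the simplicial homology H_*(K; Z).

K has 9 vertices, 27 edges, 18 triangles.
rank ∂_0 = 0, rank ∂_1 = 8 ⇒ b_0 = 9 − 0 − 8 = 1; all invariant factors of ∂_1 are 1 so no torsion. So H_0 ≅ Z.
rank ∂_1 = 8, rank ∂_2 = 18 ⇒ b_1 = 27 − 8 − 18 = 1; ∂_2 has invariant factor(s) [2] giving torsion. So H_1 ≅ Z ⊕ Z/2.
rank ∂_2 = 18, rank ∂_3 = 0 ⇒ b_2 = 18 − 18 − 0 = 0. So H_2 ≅ 0.

H_0 ≅ Z,  H_1 ≅ Z ⊕ Z/2,  H_2 = 0.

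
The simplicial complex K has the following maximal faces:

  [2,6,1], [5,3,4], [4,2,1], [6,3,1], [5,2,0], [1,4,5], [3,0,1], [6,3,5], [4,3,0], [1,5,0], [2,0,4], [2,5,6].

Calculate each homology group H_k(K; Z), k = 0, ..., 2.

H_0 ≅ Z,  H_1 ≅ Z_2,  H_2 = 0.

Fix the vertex order 0 < 1 < 2 < 3 < 4 < 5 < 6 and write every simplex with vertices in increasing order. Then dim K = 2 and the simplices of K are:

  0-simplices (7): [0], [1], [2], [3], [4], [5], [6]
  1-simplices (18): [0,1], [0,2], [0,3], [0,4], [0,5], [1,2], [1,3], [1,4], [1,5], [1,6], [2,4], [2,5], [2,6], [3,4], [3,5], [3,6], [4,5], [5,6]
  2-simplices (12): [0,1,3], [0,1,5], [0,2,4], [0,2,5], [0,3,4], [1,2,4], [1,2,6], [1,3,6], [1,4,5], [2,5,6], [3,4,5], [3,5,6]

Hence C_0 ≅ Z^7, C_1 ≅ Z^18, C_2 ≅ Z^12.

∂_1: C_1 → C_0 is given by ∂[p,q] = [q] − [p]. For instance
  ∂[1,4] = [4] − [1].
This gives a 7×18 integer matrix of rank 6; reducing to Smith normal form yields diagonal entries (1,1,1,1,1,1).

∂_2: C_2 → C_1 sends each 2-simplex [p,q,r] to [q,r] − [p,r] + [p,q]. For instance
  ∂[1,3,6] = [3,6] − [1,6] + [1,3],
  ∂[0,1,5] = [1,5] − [0,5] + [0,1].
The 18×12 boundary matrix has rank 12 and Smith normal form diag(1,1,1,1,1,1,1,1,1,1,1,2).

Computing H_k = (kernel of ∂_k) / (image of ∂_{k+1}):

  H_0: rank C_0 − rank ∂_1 = 7 − 6 = 1, and the invariant factors of ∂_1 are all 1, so H_0 = Z.
  H_1: rank ker ∂_1 − rank ∂_2 = (18 − 6) − 12 = 0, and ∂_2 has invariant factor 2 > 1, so H_1 = Z_2.
  H_2: rank ker ∂_2 − rank ∂_3 = (12 − 12) − 0 = 0, and there is no ∂_3, so H_2 = 0.

(K is a triangulation of the real projective plane RP^2.)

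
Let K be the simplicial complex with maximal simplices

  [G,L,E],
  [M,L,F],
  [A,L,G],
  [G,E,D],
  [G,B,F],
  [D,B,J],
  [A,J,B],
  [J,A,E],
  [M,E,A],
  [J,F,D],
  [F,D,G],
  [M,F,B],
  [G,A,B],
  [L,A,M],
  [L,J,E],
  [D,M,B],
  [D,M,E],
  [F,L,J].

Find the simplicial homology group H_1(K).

H_1 = Z ⊕ Z/2Z.

Take the total order A < B < D < E < F < G < J < L < M on the vertex set. Then K (dimension 2) consists of the simplices:

  0-simplices (9): A, B, D, E, F, G, J, L, M
  1-simplices (27): AB, AE, AG, AJ, AL, AM, BD, BF, BG, BJ, BM, DE, DF, DG, DJ, DM, EG, EJ, EL, EM, FG, FJ, FL, FM, GL, JL, LM
  2-simplices (18): ABG, ABJ, AEJ, AEM, AGL, ALM, BDJ, BDM, BFG, BFM, DEG, DEM, DFG, DFJ, EGL, EJL, FJL, FLM

giving chain groups C_0 ≅ Z^9, C_1 ≅ Z^27, C_2 ≅ Z^18.

Boundary ∂_1: C_1 → C_0 maps an edge to its endpoints' difference, ∂[p,q] = q − p. For instance
  ∂FJ = J − F.
The 9×27 boundary matrix has rank 8 and Smith normal form diag(1,1,1,1,1,1,1,1).

∂_2: C_2 → C_1 maps a triangle to the signed sum of its edges. For instance
  ∂DEM = EM − DM + DE,
  ∂AEJ = EJ − AJ + AE.
This gives a 27×18 integer matrix of rank 18; reducing to Smith normal form yields diagonal entries (1,1,1,1,1,1,1,1,1,1,1,1,1,1,1,1,1,2).

Reading off H_k = ker ∂_k / im ∂_{k+1}:

  H_1: rank ker ∂_1 − rank ∂_2 = (27 − 8) − 18 = 1, and ∂_2 has invariant factor 2 > 1, so H_1 ≅ Z ⊕ Z/2Z.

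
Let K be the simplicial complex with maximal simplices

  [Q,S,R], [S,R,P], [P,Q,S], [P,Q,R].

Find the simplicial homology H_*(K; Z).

Take the total order P < Q < R < S on the vertex set. Then K (dimension 2) consists of the simplices:

  0-simplices (4): P, Q, R, S
  1-simplices (6): PQ, PR, PS, QR, QS, RS
  2-simplices (4): PQR, PQS, PRS, QRS

Hence C_0 ≅ Z^4, C_1 ≅ Z^6, C_2 ≅ Z^4.

Boundary ∂_1: C_1 → C_0 sends each edge [p,q] (with p < q) to q − p. For instance
  ∂PS = S − P.
The 4×6 boundary matrix has rank 3 and Smith normal form diag(1,1,1).

Boundary ∂_2: C_2 → C_1 sends each 2-simplex [p,q,r] to [q,r] − [p,r] + [p,q]. For instance
  ∂PRS = RS − PS + PR,
  ∂PQS = QS − PS + PQ.
The 6×4 boundary matrix has rank 3 and Smith normal form diag(1,1,1).

Now H_k = ker ∂_k / im ∂_{k+1}, so:

  H_0: rank C_0 − rank ∂_1 = 4 − 3 = 1, and the invariant factors of ∂_1 are all 1, so H_0 = Z.
  H_1: rank ker ∂_1 − rank ∂_2 = (6 − 3) − 3 = 0, and the invariant factors of ∂_2 are all 1, so H_1 = 0.
  H_2: rank ker ∂_2 − rank ∂_3 = (4 − 3) − 0 = 1, and there is no ∂_3, so H_2 = Z.

(K is a triangulation of the 2-sphere S^2.)

H_0 ≅ Z,  H_1 = 0,  H_2 ≅ Z.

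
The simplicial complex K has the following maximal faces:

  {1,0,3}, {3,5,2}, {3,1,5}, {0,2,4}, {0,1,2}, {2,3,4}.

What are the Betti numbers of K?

We work with the vertex ordering 0 < 1 < 2 < 3 < 4 < 5. The simplices of K, each written with vertices in increasing order, are:

  0-simplices (6): [0], [1], [2], [3], [4], [5]
  1-simplices (12): [0,1], [0,2], [0,3], [0,4], [1,2], [1,3], [1,5], [2,3], [2,4], [2,5], [3,4], [3,5]
  2-simplices (6): [0,1,2], [0,1,3], [0,2,4], [1,3,5], [2,3,4], [2,3,5]

Hence C_0 ≅ Z^6, C_1 ≅ Z^12, C_2 ≅ Z^6.

Boundary ∂_1: C_1 → C_0 sends each edge [p,q] (with p < q) to q − p. For instance
  ∂[0,4] = [4] − [0].
The resulting 6×12 matrix has rank 5, and its Smith normal form has invariant factors (1,1,1,1,1).

The boundary map ∂_2: C_2 → C_1 maps a triangle to the signed sum of its edges. For instance
  ∂[2,3,4] = [3,4] − [2,4] + [2,3],
  ∂[2,3,5] = [3,5] − [2,5] + [2,3].
This gives a 12×6 integer matrix of rank 6; reducing to Smith normal form yields diagonal entries (1,1,1,1,1,1).

Computing H_k = (kernel of ∂_k) / (image of ∂_{k+1}):

  H_0: rank C_0 − rank ∂_1 = 6 − 5 = 1, and the invariant factors of ∂_1 are all 1, so H_0 = Z.
  H_1: rank ker ∂_1 − rank ∂_2 = (12 − 5) − 6 = 1, and the invariant factors of ∂_2 are all 1, so H_1 = Z.
  H_2: rank ker ∂_2 − rank ∂_3 = (6 − 6) − 0 = 0, and there is no ∂_3, so H_2 = 0.

As a check, the Euler characteristic is 6 − 12 + 6 = 0, which agrees with 1 − 1 + 0 = 0.

Hence the Betti numbers are b_0 = 1, b_1 = 1, b_2 = 0.

b_0 = 1, b_1 = 1, b_2 = 0.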